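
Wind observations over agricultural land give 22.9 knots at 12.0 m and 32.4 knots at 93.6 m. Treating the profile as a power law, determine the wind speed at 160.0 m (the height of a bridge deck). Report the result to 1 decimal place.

35.5 knots

First find α: α = ln(V₂/V₁)/ln(z₂/z₁) = ln(32.4/22.9)/ln(93.6/12.0) = 0.34702/2.05412 = 0.1689
Extrapolate from 93.6 m to 160.0 m: V₃ = 32.4 × (160.0/93.6)^0.1689 = 32.4 × 1.0948 = 35.4717 knots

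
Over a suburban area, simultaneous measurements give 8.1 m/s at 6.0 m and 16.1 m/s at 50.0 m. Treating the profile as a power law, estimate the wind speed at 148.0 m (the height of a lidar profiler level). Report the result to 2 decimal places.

First find α: α = ln(V₂/V₁)/ln(z₂/z₁) = ln(16.1/8.1)/ln(50.0/6.0) = 0.68696/2.12026 = 0.3240
Extrapolate from 50.0 m to 148.0 m: V₃ = 16.1 × (148.0/50.0)^0.3240 = 16.1 × 1.4213 = 22.8835 m/s

22.88 m/s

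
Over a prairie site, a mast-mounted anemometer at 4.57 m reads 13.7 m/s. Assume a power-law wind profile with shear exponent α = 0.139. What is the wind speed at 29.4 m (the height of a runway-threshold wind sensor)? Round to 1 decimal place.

17.7 m/s

Power-law profile: V₂ = V₁ · (z₂/z₁)^α
V₂ = 13.7 × (29.4/4.57)^0.139 = 13.7 × (6.4333)^0.139
    = 13.7 × 1.2953 = 17.7457 m/s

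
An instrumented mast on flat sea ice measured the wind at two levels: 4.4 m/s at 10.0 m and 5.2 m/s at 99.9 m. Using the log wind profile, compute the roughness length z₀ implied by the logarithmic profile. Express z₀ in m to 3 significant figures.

z₀ ≈ 0.0000318 m

Log law: V(z) ∝ ln(z/z₀). With r = V₁/V₂ = 4.4/5.2 = 0.84615,
r · ln(z₂/z₀) = ln(z₁/z₀) ⇒ ln z₀ = (ln z₁ − r·ln z₂)/(1 − r)
ln z₀ = (2.30259 − 0.84615×4.60417) / 0.15385 = -10.3561
z₀ = exp(-10.3561) = 0.00003180 m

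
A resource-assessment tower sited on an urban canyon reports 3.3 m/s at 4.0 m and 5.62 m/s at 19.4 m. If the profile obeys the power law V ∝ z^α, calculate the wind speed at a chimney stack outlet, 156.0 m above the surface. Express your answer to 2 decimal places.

11.35 m/s

First find α: α = ln(V₂/V₁)/ln(z₂/z₁) = ln(5.62/3.3)/ln(19.4/4.0) = 0.53241/1.57898 = 0.3372
Extrapolate from 19.4 m to 156.0 m: V₃ = 5.62 × (156.0/19.4)^0.3372 = 5.62 × 2.0196 = 11.3501 m/s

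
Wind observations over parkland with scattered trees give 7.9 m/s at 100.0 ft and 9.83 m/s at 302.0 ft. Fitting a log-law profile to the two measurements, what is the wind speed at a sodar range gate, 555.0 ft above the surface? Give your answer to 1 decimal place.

10.9 m/s

Log law: V ∝ ln(z/z₀). From the pair, with r = V₁/V₂ = 0.80366,
ln z₀ = (ln z₁ − r·ln z₂)/(1 − r) = (4.6052 − 0.80366×5.7104)/0.19634 = 0.0811 → z₀ = 1.084 ft
V₃ = V₁ · ln(z₃/z₀)/ln(z₁/z₀) = 7.9 × 6.2379/4.5241 = 10.8926 m/s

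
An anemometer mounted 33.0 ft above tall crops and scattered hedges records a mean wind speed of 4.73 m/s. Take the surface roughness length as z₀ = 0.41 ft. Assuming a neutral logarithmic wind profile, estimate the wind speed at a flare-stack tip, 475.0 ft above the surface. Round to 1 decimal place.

7.6 m/s

Log law: V(z) ∝ ln(z/z₀), so V₂/V₁ = ln(z₂/z₀) / ln(z₁/z₀).
ln(475.0/0.41) = 7.0549, ln(33.0/0.41) = 4.3881
V₂ = 4.73 × 7.0549/4.3881 = 4.73 × 1.6077 = 7.6046 m/s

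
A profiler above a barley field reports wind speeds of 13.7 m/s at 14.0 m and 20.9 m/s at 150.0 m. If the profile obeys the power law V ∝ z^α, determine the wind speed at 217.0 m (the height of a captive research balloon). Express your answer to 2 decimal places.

First find α: α = ln(V₂/V₁)/ln(z₂/z₁) = ln(20.9/13.7)/ln(150.0/14.0) = 0.42235/2.37158 = 0.1781
Extrapolate from 150.0 m to 217.0 m: V₃ = 20.9 × (217.0/150.0)^0.1781 = 20.9 × 1.0680 = 22.3206 m/s

22.32 m/s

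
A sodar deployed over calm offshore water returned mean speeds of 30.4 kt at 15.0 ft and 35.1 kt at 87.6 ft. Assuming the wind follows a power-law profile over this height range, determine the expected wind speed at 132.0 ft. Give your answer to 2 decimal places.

36.29 kt

First find α: α = ln(V₂/V₁)/ln(z₂/z₁) = ln(35.1/30.4)/ln(87.6/15.0) = 0.14376/1.76473 = 0.0815
Extrapolate from 87.6 ft to 132.0 ft: V₃ = 35.1 × (132.0/87.6)^0.0815 = 35.1 × 1.0340 = 36.2922 kt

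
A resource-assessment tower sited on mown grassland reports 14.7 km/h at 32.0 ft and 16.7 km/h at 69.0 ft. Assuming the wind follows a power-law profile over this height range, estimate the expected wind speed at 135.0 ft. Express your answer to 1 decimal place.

First find α: α = ln(V₂/V₁)/ln(z₂/z₁) = ln(16.7/14.7)/ln(69.0/32.0) = 0.12756/0.76837 = 0.1660
Extrapolate from 69.0 ft to 135.0 ft: V₃ = 16.7 × (135.0/69.0)^0.1660 = 16.7 × 1.1179 = 18.6684 km/h

18.7 km/h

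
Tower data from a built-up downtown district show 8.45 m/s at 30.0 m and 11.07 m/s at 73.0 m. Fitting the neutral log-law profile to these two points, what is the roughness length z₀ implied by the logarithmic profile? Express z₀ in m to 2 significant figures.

Log law: V(z) ∝ ln(z/z₀). With r = V₁/V₂ = 8.45/11.07 = 0.76332,
r · ln(z₂/z₀) = ln(z₁/z₀) ⇒ ln z₀ = (ln z₁ − r·ln z₂)/(1 − r)
ln z₀ = (3.40120 − 0.76332×4.29046) / 0.23668 = 0.5332
z₀ = exp(0.5332) = 1.704 m

z₀ ≈ 1.7 m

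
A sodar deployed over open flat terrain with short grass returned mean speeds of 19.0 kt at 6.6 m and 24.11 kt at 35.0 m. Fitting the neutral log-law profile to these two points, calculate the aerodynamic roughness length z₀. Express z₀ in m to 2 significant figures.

z₀ ≈ 0.013 m

Log law: V(z) ∝ ln(z/z₀). With r = V₁/V₂ = 19.0/24.11 = 0.78805,
r · ln(z₂/z₀) = ln(z₁/z₀) ⇒ ln z₀ = (ln z₁ − r·ln z₂)/(1 − r)
ln z₀ = (1.88707 − 0.78805×3.55535) / 0.21195 = -4.3159
z₀ = exp(-4.3159) = 0.01335 m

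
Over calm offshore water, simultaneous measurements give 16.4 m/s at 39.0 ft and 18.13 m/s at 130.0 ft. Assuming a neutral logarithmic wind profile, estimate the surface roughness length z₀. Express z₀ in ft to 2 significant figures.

Log law: V(z) ∝ ln(z/z₀). With r = V₁/V₂ = 16.4/18.13 = 0.90458,
r · ln(z₂/z₀) = ln(z₁/z₀) ⇒ ln z₀ = (ln z₁ − r·ln z₂)/(1 − r)
ln z₀ = (3.66356 − 0.90458×4.86753) / 0.09542 = -7.7498
z₀ = exp(-7.7498) = 0.0004308 ft

z₀ ≈ 0.00043 ft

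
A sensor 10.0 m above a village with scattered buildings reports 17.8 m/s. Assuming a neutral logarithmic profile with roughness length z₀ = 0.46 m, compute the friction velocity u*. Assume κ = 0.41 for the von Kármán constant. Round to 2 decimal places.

u* ≈ 2.37 m/s

Log law: V(z) = (u*/κ) · ln(z/z₀) ⇒ u* = κ · V / ln(z/z₀)
u* = 0.41 × 17.8 / ln(10.0/0.46) = 0.41 × 17.8 / 3.0791
   = 7.2980 / 3.0791 = 2.3702 m/s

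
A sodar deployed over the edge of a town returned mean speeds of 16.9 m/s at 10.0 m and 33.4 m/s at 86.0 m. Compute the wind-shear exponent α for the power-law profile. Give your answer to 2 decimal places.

Power law: V₂/V₁ = (z₂/z₁)^α ⇒ α = ln(V₂/V₁) / ln(z₂/z₁)
α = ln(33.4/16.9) / ln(86.0/10.0) = ln(1.9763) / ln(8.6000)
  = 0.68124 / 2.15176 = 0.31660

α ≈ 0.32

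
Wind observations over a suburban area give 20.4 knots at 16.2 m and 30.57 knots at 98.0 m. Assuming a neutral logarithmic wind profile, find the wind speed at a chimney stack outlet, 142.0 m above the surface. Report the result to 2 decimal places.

Log law: V ∝ ln(z/z₀). From the pair, with r = V₁/V₂ = 0.66732,
ln z₀ = (ln z₁ − r·ln z₂)/(1 − r) = (2.7850 − 0.66732×4.5850)/0.33268 = -0.8255 → z₀ = 0.4380 m
V₃ = V₁ · ln(z₃/z₀)/ln(z₁/z₀) = 20.4 × 5.7813/3.6105 = 32.6654 knots

32.67 knots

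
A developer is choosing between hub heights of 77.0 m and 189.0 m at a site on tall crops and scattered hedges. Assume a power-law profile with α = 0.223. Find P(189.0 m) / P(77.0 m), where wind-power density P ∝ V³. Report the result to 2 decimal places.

Speed ratio: V_B/V_A = (z_B/z_A)^α = (189.0/77.0)^0.223 = (2.4545)^0.223 = 1.22170
Power-density ratio: P_B/P_A = (V_B/V_A)³ = (1.22170)³ = 1.82344

1.82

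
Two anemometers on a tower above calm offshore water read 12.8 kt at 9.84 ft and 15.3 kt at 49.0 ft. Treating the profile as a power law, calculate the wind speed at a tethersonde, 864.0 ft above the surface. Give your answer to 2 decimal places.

First find α: α = ln(V₂/V₁)/ln(z₂/z₁) = ln(15.3/12.8)/ln(49.0/9.84) = 0.17841/1.60536 = 0.1111
Extrapolate from 49.0 ft to 864.0 ft: V₃ = 15.3 × (864.0/49.0)^0.1111 = 15.3 × 1.3756 = 21.0473 kt

21.05 kt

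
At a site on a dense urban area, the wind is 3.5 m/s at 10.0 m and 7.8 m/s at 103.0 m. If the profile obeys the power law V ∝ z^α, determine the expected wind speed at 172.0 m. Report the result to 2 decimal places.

9.30 m/s

First find α: α = ln(V₂/V₁)/ln(z₂/z₁) = ln(7.8/3.5)/ln(103.0/10.0) = 0.80136/2.33214 = 0.3436
Extrapolate from 103.0 m to 172.0 m: V₃ = 7.8 × (172.0/103.0)^0.3436 = 7.8 × 1.1927 = 9.3028 m/s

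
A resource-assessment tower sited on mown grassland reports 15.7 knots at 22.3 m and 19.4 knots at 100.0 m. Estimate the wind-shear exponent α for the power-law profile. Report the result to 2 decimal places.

Power law: V₂/V₁ = (z₂/z₁)^α ⇒ α = ln(V₂/V₁) / ln(z₂/z₁)
α = ln(19.4/15.7) / ln(100.0/22.3) = ln(1.2357) / ln(4.4843)
  = 0.21161 / 1.50058 = 0.14102

α ≈ 0.14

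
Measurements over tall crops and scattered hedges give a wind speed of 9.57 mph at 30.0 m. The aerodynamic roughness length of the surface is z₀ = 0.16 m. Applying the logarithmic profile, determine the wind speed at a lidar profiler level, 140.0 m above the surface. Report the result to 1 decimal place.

12.4 mph

Log law: V(z) ∝ ln(z/z₀), so V₂/V₁ = ln(z₂/z₀) / ln(z₁/z₀).
ln(140.0/0.16) = 6.7742, ln(30.0/0.16) = 5.2338
V₂ = 9.57 × 6.7742/5.2338 = 9.57 × 1.2943 = 12.3867 mph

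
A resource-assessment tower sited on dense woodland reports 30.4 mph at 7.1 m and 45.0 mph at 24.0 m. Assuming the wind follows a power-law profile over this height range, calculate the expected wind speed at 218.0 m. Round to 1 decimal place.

91.6 mph

First find α: α = ln(V₂/V₁)/ln(z₂/z₁) = ln(45.0/30.4)/ln(24.0/7.1) = 0.39222/1.21796 = 0.3220
Extrapolate from 24.0 m to 218.0 m: V₃ = 45.0 × (218.0/24.0)^0.3220 = 45.0 × 2.0351 = 91.5792 mph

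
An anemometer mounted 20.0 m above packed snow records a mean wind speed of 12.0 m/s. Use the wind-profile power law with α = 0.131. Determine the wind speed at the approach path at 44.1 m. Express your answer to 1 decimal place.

Power-law profile: V₂ = V₁ · (z₂/z₁)^α
V₂ = 12.0 × (44.1/20.0)^0.131 = 12.0 × (2.2050)^0.131
    = 12.0 × 1.1091 = 13.3097 m/s

13.3 m/s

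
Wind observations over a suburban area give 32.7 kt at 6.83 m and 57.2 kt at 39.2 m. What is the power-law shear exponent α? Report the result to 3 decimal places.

α ≈ 0.320

Power law: V₂/V₁ = (z₂/z₁)^α ⇒ α = ln(V₂/V₁) / ln(z₂/z₁)
α = ln(57.2/32.7) / ln(39.2/6.83) = ln(1.7492) / ln(5.7394)
  = 0.55918 / 1.74735 = 0.32001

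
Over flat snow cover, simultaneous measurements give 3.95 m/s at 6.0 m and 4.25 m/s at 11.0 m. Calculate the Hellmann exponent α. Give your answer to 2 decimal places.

α ≈ 0.12

Power law: V₂/V₁ = (z₂/z₁)^α ⇒ α = ln(V₂/V₁) / ln(z₂/z₁)
α = ln(4.25/3.95) / ln(11.0/6.0) = ln(1.0759) / ln(1.8333)
  = 0.07320 / 0.60614 = 0.12077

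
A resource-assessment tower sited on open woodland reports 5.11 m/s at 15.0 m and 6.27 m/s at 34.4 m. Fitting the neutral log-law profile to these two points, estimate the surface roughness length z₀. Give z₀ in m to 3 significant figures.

z₀ ≈ 0.387 m

Log law: V(z) ∝ ln(z/z₀). With r = V₁/V₂ = 5.11/6.27 = 0.81499,
r · ln(z₂/z₀) = ln(z₁/z₀) ⇒ ln z₀ = (ln z₁ − r·ln z₂)/(1 − r)
ln z₀ = (2.70805 − 0.81499×3.53806) / 0.18501 = -0.9483
z₀ = exp(-0.9483) = 0.3874 m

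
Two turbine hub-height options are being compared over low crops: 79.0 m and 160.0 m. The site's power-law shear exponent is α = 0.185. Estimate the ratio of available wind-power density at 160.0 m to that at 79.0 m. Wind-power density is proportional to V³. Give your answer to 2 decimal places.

Speed ratio: V_B/V_A = (z_B/z_A)^α = (160.0/79.0)^0.185 = (2.0253)^0.185 = 1.13947
Power-density ratio: P_B/P_A = (V_B/V_A)³ = (1.13947)³ = 1.47946

1.48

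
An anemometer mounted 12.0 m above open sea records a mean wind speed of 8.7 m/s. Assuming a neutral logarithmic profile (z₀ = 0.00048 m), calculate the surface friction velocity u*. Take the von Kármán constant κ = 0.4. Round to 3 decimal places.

u* ≈ 0.344 m/s

Log law: V(z) = (u*/κ) · ln(z/z₀) ⇒ u* = κ · V / ln(z/z₀)
u* = 0.4 × 8.7 / ln(12.0/0.00048) = 0.4 × 8.7 / 10.1266
   = 3.4800 / 10.1266 = 0.3436 m/s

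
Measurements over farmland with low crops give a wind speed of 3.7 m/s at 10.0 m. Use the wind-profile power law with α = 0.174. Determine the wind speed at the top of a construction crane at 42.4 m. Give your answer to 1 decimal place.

4.8 m/s

Power-law profile: V₂ = V₁ · (z₂/z₁)^α
V₂ = 3.7 × (42.4/10.0)^0.174 = 3.7 × (4.2400)^0.174
    = 3.7 × 1.2858 = 4.7573 m/s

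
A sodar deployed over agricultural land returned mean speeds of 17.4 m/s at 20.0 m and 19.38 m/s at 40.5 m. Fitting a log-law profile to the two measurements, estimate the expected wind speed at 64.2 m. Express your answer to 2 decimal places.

20.67 m/s

Log law: V ∝ ln(z/z₀). From the pair, with r = V₁/V₂ = 0.89783,
ln z₀ = (ln z₁ − r·ln z₂)/(1 − r) = (2.9957 − 0.89783×3.7013)/0.10217 = -3.2047 → z₀ = 0.04057 m
V₃ = V₁ · ln(z₃/z₀)/ln(z₁/z₀) = 17.4 × 7.3667/6.2005 = 20.6728 m/s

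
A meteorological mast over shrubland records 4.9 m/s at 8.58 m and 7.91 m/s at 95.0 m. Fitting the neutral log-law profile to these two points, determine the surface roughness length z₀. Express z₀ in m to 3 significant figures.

z₀ ≈ 0.171 m

Log law: V(z) ∝ ln(z/z₀). With r = V₁/V₂ = 4.9/7.91 = 0.61947,
r · ln(z₂/z₀) = ln(z₁/z₀) ⇒ ln z₀ = (ln z₁ − r·ln z₂)/(1 − r)
ln z₀ = (2.14943 − 0.61947×4.55388) / 0.38053 = -1.7648
z₀ = exp(-1.7648) = 0.1712 m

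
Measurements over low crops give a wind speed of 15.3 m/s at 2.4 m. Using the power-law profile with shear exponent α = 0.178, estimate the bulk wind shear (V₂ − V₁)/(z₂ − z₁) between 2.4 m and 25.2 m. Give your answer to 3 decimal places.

0.349 m/s/m

Power law: V₂ = V₁ · (z₂/z₁)^α = 15.3 × (10.5000)^0.178 = 23.2522 m/s
ΔV/Δz = (23.2522 − 15.3)/(25.2 − 2.4) = 7.9522/22.8000 = 0.34878 m/s/m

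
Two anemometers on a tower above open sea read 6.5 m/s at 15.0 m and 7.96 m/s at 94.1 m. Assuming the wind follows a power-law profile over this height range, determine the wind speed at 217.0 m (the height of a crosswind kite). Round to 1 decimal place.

First find α: α = ln(V₂/V₁)/ln(z₂/z₁) = ln(7.96/6.5)/ln(94.1/15.0) = 0.20263/1.83631 = 0.1103
Extrapolate from 94.1 m to 217.0 m: V₃ = 7.96 × (217.0/94.1)^0.1103 = 7.96 × 1.0966 = 8.7288 m/s

8.7 m/s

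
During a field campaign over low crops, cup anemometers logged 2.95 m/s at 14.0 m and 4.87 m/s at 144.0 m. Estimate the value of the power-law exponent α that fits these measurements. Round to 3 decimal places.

α ≈ 0.215

Power law: V₂/V₁ = (z₂/z₁)^α ⇒ α = ln(V₂/V₁) / ln(z₂/z₁)
α = ln(4.87/2.95) / ln(144.0/14.0) = ln(1.6508) / ln(10.2857)
  = 0.50129 / 2.33076 = 0.21508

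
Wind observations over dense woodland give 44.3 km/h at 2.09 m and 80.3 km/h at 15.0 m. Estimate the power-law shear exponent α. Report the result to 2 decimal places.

Power law: V₂/V₁ = (z₂/z₁)^α ⇒ α = ln(V₂/V₁) / ln(z₂/z₁)
α = ln(80.3/44.3) / ln(15.0/2.09) = ln(1.8126) / ln(7.1770)
  = 0.59478 / 1.97089 = 0.30179

α ≈ 0.30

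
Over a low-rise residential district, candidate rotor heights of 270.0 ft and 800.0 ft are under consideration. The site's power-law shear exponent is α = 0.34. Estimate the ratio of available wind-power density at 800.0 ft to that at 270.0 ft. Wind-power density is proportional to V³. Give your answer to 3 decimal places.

3.028

Speed ratio: V_B/V_A = (z_B/z_A)^α = (800.0/270.0)^0.34 = (2.9630)^0.34 = 1.44673
Power-density ratio: P_B/P_A = (V_B/V_A)³ = (1.44673)³ = 3.02803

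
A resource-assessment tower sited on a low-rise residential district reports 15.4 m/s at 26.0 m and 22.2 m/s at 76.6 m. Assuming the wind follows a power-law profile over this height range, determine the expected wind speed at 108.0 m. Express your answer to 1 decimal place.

First find α: α = ln(V₂/V₁)/ln(z₂/z₁) = ln(22.2/15.4)/ln(76.6/26.0) = 0.36572/1.08050 = 0.3385
Extrapolate from 76.6 m to 108.0 m: V₃ = 22.2 × (108.0/76.6)^0.3385 = 22.2 × 1.1233 = 24.9375 m/s

24.9 m/s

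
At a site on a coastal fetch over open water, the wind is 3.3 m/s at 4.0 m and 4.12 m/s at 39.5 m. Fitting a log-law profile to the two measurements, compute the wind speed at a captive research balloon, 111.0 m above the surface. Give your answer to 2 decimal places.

Log law: V ∝ ln(z/z₀). From the pair, with r = V₁/V₂ = 0.80097,
ln z₀ = (ln z₁ − r·ln z₂)/(1 − r) = (1.3863 − 0.80097×3.6763)/0.19903 = -7.8296 → z₀ = 0.0003978 m
V₃ = V₁ · ln(z₃/z₀)/ln(z₁/z₀) = 3.3 × 12.5391/9.2159 = 4.4900 m/s

4.49 m/s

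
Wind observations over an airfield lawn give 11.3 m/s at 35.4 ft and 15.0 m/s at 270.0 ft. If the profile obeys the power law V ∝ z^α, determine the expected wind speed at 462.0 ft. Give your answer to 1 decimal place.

16.2 m/s

First find α: α = ln(V₂/V₁)/ln(z₂/z₁) = ln(15.0/11.3)/ln(270.0/35.4) = 0.28325/2.03171 = 0.1394
Extrapolate from 270.0 ft to 462.0 ft: V₃ = 15.0 × (462.0/270.0)^0.1394 = 15.0 × 1.0778 = 16.1664 m/s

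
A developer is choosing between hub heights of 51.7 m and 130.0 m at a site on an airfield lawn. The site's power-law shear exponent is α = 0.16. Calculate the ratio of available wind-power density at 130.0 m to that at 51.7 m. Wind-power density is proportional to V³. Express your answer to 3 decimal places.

Speed ratio: V_B/V_A = (z_B/z_A)^α = (130.0/51.7)^0.16 = (2.5145)^0.16 = 1.15897
Power-density ratio: P_B/P_A = (V_B/V_A)³ = (1.15897)³ = 1.55674

1.557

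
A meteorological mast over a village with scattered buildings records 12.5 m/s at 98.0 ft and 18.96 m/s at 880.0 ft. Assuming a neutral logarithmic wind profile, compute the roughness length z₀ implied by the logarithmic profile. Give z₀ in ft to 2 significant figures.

Log law: V(z) ∝ ln(z/z₀). With r = V₁/V₂ = 12.5/18.96 = 0.65928,
r · ln(z₂/z₀) = ln(z₁/z₀) ⇒ ln z₀ = (ln z₁ − r·ln z₂)/(1 − r)
ln z₀ = (4.58497 − 0.65928×6.77992) / 0.34072 = 0.3378
z₀ = exp(0.3378) = 1.402 ft

z₀ ≈ 1.4 ft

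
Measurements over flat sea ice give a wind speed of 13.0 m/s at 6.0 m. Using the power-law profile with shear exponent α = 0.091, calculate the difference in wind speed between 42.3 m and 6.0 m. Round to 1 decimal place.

2.5 m/s

Power law: V₂ = V₁ · (z₂/z₁)^α = 13.0 × (7.0500)^0.091 = 15.5285 m/s
ΔV = 15.5285 − 13.0 = 2.5285 m/s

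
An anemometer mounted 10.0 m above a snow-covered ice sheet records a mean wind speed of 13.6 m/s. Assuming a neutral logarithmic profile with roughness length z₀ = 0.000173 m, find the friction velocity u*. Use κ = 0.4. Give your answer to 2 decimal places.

u* ≈ 0.50 m/s

Log law: V(z) = (u*/κ) · ln(z/z₀) ⇒ u* = κ · V / ln(z/z₀)
u* = 0.4 × 13.6 / ln(10.0/0.000173) = 0.4 × 13.6 / 10.9648
   = 5.4400 / 10.9648 = 0.4961 m/s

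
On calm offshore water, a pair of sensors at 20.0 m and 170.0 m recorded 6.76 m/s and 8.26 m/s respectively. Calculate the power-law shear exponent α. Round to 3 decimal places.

α ≈ 0.094

Power law: V₂/V₁ = (z₂/z₁)^α ⇒ α = ln(V₂/V₁) / ln(z₂/z₁)
α = ln(8.26/6.76) / ln(170.0/20.0) = ln(1.2219) / ln(8.5000)
  = 0.20040 / 2.14007 = 0.09364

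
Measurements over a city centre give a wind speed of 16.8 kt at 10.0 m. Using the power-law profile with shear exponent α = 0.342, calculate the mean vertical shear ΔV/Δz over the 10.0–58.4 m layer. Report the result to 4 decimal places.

0.2876 kt/m

Power law: V₂ = V₁ · (z₂/z₁)^α = 16.8 × (5.8400)^0.342 = 30.7201 kt
ΔV/Δz = (30.7201 − 16.8)/(58.4 − 10.0) = 13.9201/48.4000 = 0.28761 kt/m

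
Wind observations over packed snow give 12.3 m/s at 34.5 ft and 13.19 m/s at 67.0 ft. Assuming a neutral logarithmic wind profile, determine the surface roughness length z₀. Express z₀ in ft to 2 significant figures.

Log law: V(z) ∝ ln(z/z₀). With r = V₁/V₂ = 12.3/13.19 = 0.93252,
r · ln(z₂/z₀) = ln(z₁/z₀) ⇒ ln z₀ = (ln z₁ − r·ln z₂)/(1 − r)
ln z₀ = (3.54096 − 0.93252×4.20469) / 0.06748 = -5.6320
z₀ = exp(-5.6320) = 0.003581 ft

z₀ ≈ 0.0036 ft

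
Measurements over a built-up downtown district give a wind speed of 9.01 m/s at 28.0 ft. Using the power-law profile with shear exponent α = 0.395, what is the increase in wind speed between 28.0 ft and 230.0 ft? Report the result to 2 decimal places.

11.69 m/s

Power law: V₂ = V₁ · (z₂/z₁)^α = 9.01 × (8.2143)^0.395 = 20.7005 m/s
ΔV = 20.7005 − 9.01 = 11.6905 m/s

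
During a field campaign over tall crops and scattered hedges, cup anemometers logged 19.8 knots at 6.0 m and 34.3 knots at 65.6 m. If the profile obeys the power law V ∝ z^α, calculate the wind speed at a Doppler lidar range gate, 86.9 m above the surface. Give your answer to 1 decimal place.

36.6 knots

First find α: α = ln(V₂/V₁)/ln(z₂/z₁) = ln(34.3/19.8)/ln(65.6/6.0) = 0.54946/2.39182 = 0.2297
Extrapolate from 65.6 m to 86.9 m: V₃ = 34.3 × (86.9/65.6)^0.2297 = 34.3 × 1.0667 = 36.5887 knots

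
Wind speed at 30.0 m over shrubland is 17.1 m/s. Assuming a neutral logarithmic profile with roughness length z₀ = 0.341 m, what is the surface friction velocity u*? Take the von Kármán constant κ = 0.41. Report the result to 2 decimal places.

Log law: V(z) = (u*/κ) · ln(z/z₀) ⇒ u* = κ · V / ln(z/z₀)
u* = 0.41 × 17.1 / ln(30.0/0.341) = 0.41 × 17.1 / 4.4771
   = 7.0110 / 4.4771 = 1.5660 m/s

u* ≈ 1.57 m/s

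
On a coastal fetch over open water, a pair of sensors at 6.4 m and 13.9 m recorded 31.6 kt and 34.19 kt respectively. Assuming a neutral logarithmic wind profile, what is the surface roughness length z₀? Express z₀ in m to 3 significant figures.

Log law: V(z) ∝ ln(z/z₀). With r = V₁/V₂ = 31.6/34.19 = 0.92425,
r · ln(z₂/z₀) = ln(z₁/z₀) ⇒ ln z₀ = (ln z₁ − r·ln z₂)/(1 − r)
ln z₀ = (1.85630 − 0.92425×2.63189) / 0.07575 = -7.6065
z₀ = exp(-7.6065) = 0.0004972 m

z₀ ≈ 0.000497 m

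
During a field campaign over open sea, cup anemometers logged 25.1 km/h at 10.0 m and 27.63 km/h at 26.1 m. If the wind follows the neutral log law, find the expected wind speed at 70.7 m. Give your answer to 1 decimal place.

Log law: V ∝ ln(z/z₀). From the pair, with r = V₁/V₂ = 0.90843,
ln z₀ = (ln z₁ − r·ln z₂)/(1 − r) = (2.3026 − 0.90843×3.2619)/0.09157 = -7.2151 → z₀ = 0.0007354 m
V₃ = V₁ · ln(z₃/z₀)/ln(z₁/z₀) = 25.1 × 11.4735/9.5177 = 30.2580 km/h

30.3 km/h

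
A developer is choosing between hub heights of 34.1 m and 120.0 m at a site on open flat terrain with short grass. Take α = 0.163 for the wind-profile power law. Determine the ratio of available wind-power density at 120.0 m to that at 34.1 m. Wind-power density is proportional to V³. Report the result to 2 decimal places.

Speed ratio: V_B/V_A = (z_B/z_A)^α = (120.0/34.1)^0.163 = (3.5191)^0.163 = 1.22763
Power-density ratio: P_B/P_A = (V_B/V_A)³ = (1.22763)³ = 1.85013

1.85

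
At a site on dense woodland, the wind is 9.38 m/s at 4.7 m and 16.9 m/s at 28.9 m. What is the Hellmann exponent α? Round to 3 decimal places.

Power law: V₂/V₁ = (z₂/z₁)^α ⇒ α = ln(V₂/V₁) / ln(z₂/z₁)
α = ln(16.9/9.38) / ln(28.9/4.7) = ln(1.8017) / ln(6.1489)
  = 0.58873 / 1.81628 = 0.32414

α ≈ 0.324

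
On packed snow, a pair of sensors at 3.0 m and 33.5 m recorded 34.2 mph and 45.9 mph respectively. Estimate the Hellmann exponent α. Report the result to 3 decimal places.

α ≈ 0.122

Power law: V₂/V₁ = (z₂/z₁)^α ⇒ α = ln(V₂/V₁) / ln(z₂/z₁)
α = ln(45.9/34.2) / ln(33.5/3.0) = ln(1.3421) / ln(11.1667)
  = 0.29424 / 2.41293 = 0.12194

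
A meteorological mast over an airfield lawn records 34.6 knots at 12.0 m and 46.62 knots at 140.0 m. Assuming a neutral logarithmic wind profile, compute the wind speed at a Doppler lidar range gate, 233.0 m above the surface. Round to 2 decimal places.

49.11 knots

Log law: V ∝ ln(z/z₀). From the pair, with r = V₁/V₂ = 0.74217,
ln z₀ = (ln z₁ − r·ln z₂)/(1 − r) = (2.4849 − 0.74217×4.9416)/0.25783 = -4.5869 → z₀ = 0.01018 m
V₃ = V₁ · ln(z₃/z₀)/ln(z₁/z₀) = 34.6 × 10.0379/7.0718 = 49.1123 knots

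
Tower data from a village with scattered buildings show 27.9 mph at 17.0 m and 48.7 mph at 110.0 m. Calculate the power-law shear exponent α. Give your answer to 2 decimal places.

α ≈ 0.30

Power law: V₂/V₁ = (z₂/z₁)^α ⇒ α = ln(V₂/V₁) / ln(z₂/z₁)
α = ln(48.7/27.9) / ln(110.0/17.0) = ln(1.7455) / ln(6.4706)
  = 0.55705 / 1.86727 = 0.29832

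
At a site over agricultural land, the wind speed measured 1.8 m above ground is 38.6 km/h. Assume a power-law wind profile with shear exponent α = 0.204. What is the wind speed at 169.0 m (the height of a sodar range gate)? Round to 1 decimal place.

97.5 km/h

Power-law profile: V₂ = V₁ · (z₂/z₁)^α
V₂ = 38.6 × (169.0/1.8)^0.204 = 38.6 × (93.8889)^0.204
    = 38.6 × 2.5259 = 97.4991 km/h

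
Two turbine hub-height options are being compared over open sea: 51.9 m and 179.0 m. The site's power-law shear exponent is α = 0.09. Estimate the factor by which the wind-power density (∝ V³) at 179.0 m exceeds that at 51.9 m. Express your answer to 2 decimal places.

1.40

Speed ratio: V_B/V_A = (z_B/z_A)^α = (179.0/51.9)^0.09 = (3.4489)^0.09 = 1.11787
Power-density ratio: P_B/P_A = (V_B/V_A)³ = (1.11787)³ = 1.39693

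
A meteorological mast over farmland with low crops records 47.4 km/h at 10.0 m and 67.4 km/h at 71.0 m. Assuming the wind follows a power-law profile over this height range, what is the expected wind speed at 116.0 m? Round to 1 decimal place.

First find α: α = ln(V₂/V₁)/ln(z₂/z₁) = ln(67.4/47.4)/ln(71.0/10.0) = 0.35202/1.96009 = 0.1796
Extrapolate from 71.0 m to 116.0 m: V₃ = 67.4 × (116.0/71.0)^0.1796 = 67.4 × 1.0922 = 73.6121 km/h

73.6 km/h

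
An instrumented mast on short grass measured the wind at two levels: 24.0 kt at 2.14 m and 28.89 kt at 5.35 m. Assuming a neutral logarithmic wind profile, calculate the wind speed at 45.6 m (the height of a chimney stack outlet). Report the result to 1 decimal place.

Log law: V ∝ ln(z/z₀). From the pair, with r = V₁/V₂ = 0.83074,
ln z₀ = (ln z₁ − r·ln z₂)/(1 − r) = (0.7608 − 0.83074×1.6771)/0.16926 = -3.7363 → z₀ = 0.02384 m
V₃ = V₁ · ln(z₃/z₀)/ln(z₁/z₀) = 24.0 × 7.5562/4.4971 = 40.3256 kt

40.3 kt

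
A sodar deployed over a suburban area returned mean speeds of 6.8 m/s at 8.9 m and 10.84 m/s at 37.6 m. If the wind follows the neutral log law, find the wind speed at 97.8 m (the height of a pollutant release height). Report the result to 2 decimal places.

Log law: V ∝ ln(z/z₀). From the pair, with r = V₁/V₂ = 0.62731,
ln z₀ = (ln z₁ − r·ln z₂)/(1 − r) = (2.1861 − 0.62731×3.6270)/0.37269 = -0.2393 → z₀ = 0.7872 m
V₃ = V₁ · ln(z₃/z₀)/ln(z₁/z₀) = 6.8 × 4.8222/2.4254 = 13.5201 m/s

13.52 m/s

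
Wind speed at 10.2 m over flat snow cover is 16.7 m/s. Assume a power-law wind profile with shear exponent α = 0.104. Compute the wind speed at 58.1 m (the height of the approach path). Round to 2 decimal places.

Power-law profile: V₂ = V₁ · (z₂/z₁)^α
V₂ = 16.7 × (58.1/10.2)^0.104 = 16.7 × (5.6961)^0.104
    = 16.7 × 1.1983 = 20.0123 m/s

20.01 m/s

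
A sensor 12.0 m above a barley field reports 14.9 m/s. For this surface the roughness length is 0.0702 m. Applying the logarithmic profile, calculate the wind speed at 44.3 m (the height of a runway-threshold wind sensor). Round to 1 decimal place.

Log law: V(z) ∝ ln(z/z₀), so V₂/V₁ = ln(z₂/z₀) / ln(z₁/z₀).
ln(44.3/0.0702) = 6.4474, ln(12.0/0.0702) = 5.1413
V₂ = 14.9 × 6.4474/5.1413 = 14.9 × 1.2540 = 18.6851 m/s

18.7 m/s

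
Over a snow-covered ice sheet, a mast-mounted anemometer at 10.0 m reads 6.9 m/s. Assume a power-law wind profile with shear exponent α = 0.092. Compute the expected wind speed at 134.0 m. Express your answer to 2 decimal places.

8.76 m/s

Power-law profile: V₂ = V₁ · (z₂/z₁)^α
V₂ = 6.9 × (134.0/10.0)^0.092 = 6.9 × (13.4000)^0.092
    = 6.9 × 1.2697 = 8.7608 m/s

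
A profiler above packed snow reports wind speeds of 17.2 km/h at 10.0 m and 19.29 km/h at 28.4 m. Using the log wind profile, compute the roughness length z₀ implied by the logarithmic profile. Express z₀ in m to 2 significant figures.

z₀ ≈ 0.0019 m

Log law: V(z) ∝ ln(z/z₀). With r = V₁/V₂ = 17.2/19.29 = 0.89165,
r · ln(z₂/z₀) = ln(z₁/z₀) ⇒ ln z₀ = (ln z₁ − r·ln z₂)/(1 − r)
ln z₀ = (2.30259 − 0.89165×3.34639) / 0.10835 = -6.2876
z₀ = exp(-6.2876) = 0.001859 m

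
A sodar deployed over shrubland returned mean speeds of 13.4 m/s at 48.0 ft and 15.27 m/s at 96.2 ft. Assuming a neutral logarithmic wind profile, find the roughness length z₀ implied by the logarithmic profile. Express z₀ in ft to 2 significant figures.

Log law: V(z) ∝ ln(z/z₀). With r = V₁/V₂ = 13.4/15.27 = 0.87754,
r · ln(z₂/z₀) = ln(z₁/z₀) ⇒ ln z₀ = (ln z₁ − r·ln z₂)/(1 − r)
ln z₀ = (3.87120 − 0.87754×4.56643) / 0.12246 = -1.1106
z₀ = exp(-1.1106) = 0.3293 ft

z₀ ≈ 0.33 ft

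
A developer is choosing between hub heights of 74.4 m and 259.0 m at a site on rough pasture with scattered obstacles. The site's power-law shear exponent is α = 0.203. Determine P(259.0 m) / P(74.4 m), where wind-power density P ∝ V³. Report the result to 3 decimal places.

2.138

Speed ratio: V_B/V_A = (z_B/z_A)^α = (259.0/74.4)^0.203 = (3.4812)^0.203 = 1.28816
Power-density ratio: P_B/P_A = (V_B/V_A)³ = (1.28816)³ = 2.13753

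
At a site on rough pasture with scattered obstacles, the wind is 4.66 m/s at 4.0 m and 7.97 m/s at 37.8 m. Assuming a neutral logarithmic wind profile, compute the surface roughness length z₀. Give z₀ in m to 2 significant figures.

Log law: V(z) ∝ ln(z/z₀). With r = V₁/V₂ = 4.66/7.97 = 0.58469,
r · ln(z₂/z₀) = ln(z₁/z₀) ⇒ ln z₀ = (ln z₁ − r·ln z₂)/(1 − r)
ln z₀ = (1.38629 − 0.58469×3.63231) / 0.41531 = -1.7758
z₀ = exp(-1.7758) = 0.1694 m

z₀ ≈ 0.17 m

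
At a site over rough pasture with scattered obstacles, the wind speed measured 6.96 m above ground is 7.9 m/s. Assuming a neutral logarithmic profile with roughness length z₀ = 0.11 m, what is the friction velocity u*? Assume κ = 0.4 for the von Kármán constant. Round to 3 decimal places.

Log law: V(z) = (u*/κ) · ln(z/z₀) ⇒ u* = κ · V / ln(z/z₀)
u* = 0.4 × 7.9 / ln(6.96/0.11) = 0.4 × 7.9 / 4.1475
   = 3.1600 / 4.1475 = 0.7619 m/s

u* ≈ 0.762 m/s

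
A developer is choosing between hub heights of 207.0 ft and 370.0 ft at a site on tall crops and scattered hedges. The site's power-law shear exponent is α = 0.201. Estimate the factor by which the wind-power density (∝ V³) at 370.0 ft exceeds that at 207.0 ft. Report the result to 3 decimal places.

Speed ratio: V_B/V_A = (z_B/z_A)^α = (370.0/207.0)^0.201 = (1.7874)^0.201 = 1.12382
Power-density ratio: P_B/P_A = (V_B/V_A)³ = (1.12382)³ = 1.41937

1.419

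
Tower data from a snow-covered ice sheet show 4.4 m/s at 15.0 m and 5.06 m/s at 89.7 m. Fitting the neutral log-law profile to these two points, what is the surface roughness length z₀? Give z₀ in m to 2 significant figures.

z₀ ≈ 0.000100 m

Log law: V(z) ∝ ln(z/z₀). With r = V₁/V₂ = 4.4/5.06 = 0.86957,
r · ln(z₂/z₀) = ln(z₁/z₀) ⇒ ln z₀ = (ln z₁ − r·ln z₂)/(1 − r)
ln z₀ = (2.70805 − 0.86957×4.49647) / 0.13043 = -9.2148
z₀ = exp(-9.2148) = 0.00009956 m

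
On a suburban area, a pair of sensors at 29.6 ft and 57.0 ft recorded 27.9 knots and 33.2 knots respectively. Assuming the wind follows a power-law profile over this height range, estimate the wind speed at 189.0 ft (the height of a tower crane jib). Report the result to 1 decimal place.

45.6 knots

First find α: α = ln(V₂/V₁)/ln(z₂/z₁) = ln(33.2/27.9)/ln(57.0/29.6) = 0.17392/0.65528 = 0.2654
Extrapolate from 57.0 ft to 189.0 ft: V₃ = 33.2 × (189.0/57.0)^0.2654 = 33.2 × 1.3746 = 45.6365 knots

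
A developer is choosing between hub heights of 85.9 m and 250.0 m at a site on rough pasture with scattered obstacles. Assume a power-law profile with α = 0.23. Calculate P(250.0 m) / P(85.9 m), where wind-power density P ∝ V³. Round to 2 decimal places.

2.09

Speed ratio: V_B/V_A = (z_B/z_A)^α = (250.0/85.9)^0.23 = (2.9104)^0.23 = 1.27852
Power-density ratio: P_B/P_A = (V_B/V_A)³ = (1.27852)³ = 2.08989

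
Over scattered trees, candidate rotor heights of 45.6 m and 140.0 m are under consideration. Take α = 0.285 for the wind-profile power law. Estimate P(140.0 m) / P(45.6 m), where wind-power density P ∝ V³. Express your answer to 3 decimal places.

Speed ratio: V_B/V_A = (z_B/z_A)^α = (140.0/45.6)^0.285 = (3.0702)^0.285 = 1.37671
Power-density ratio: P_B/P_A = (V_B/V_A)³ = (1.37671)³ = 2.60930

2.609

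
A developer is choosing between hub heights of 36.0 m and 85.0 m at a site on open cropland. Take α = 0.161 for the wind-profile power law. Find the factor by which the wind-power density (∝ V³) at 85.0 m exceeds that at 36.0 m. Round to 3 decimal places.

Speed ratio: V_B/V_A = (z_B/z_A)^α = (85.0/36.0)^0.161 = (2.3611)^0.161 = 1.14834
Power-density ratio: P_B/P_A = (V_B/V_A)³ = (1.14834)³ = 1.51431

1.514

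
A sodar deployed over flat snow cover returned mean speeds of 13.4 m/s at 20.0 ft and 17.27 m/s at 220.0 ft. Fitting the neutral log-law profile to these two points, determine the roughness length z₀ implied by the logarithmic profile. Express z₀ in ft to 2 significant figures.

z₀ ≈ 0.0050 ft

Log law: V(z) ∝ ln(z/z₀). With r = V₁/V₂ = 13.4/17.27 = 0.77591,
r · ln(z₂/z₀) = ln(z₁/z₀) ⇒ ln z₀ = (ln z₁ − r·ln z₂)/(1 − r)
ln z₀ = (2.99573 − 0.77591×5.39363) / 0.22409 = -5.3071
z₀ = exp(-5.3071) = 0.004956 ft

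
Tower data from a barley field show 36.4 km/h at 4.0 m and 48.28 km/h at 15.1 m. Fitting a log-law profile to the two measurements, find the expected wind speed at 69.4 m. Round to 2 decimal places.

Log law: V ∝ ln(z/z₀). From the pair, with r = V₁/V₂ = 0.75394,
ln z₀ = (ln z₁ − r·ln z₂)/(1 − r) = (1.3863 − 0.75394×2.7147)/0.24606 = -2.6839 → z₀ = 0.06830 m
V₃ = V₁ · ln(z₃/z₀)/ln(z₁/z₀) = 36.4 × 6.9238/4.0702 = 61.9199 km/h

61.92 km/h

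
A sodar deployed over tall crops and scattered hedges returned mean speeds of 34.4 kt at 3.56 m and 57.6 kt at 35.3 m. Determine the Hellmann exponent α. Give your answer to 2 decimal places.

α ≈ 0.22

Power law: V₂/V₁ = (z₂/z₁)^α ⇒ α = ln(V₂/V₁) / ln(z₂/z₁)
α = ln(57.6/34.4) / ln(35.3/3.56) = ln(1.6744) / ln(9.9157)
  = 0.51547 / 2.29412 = 0.22469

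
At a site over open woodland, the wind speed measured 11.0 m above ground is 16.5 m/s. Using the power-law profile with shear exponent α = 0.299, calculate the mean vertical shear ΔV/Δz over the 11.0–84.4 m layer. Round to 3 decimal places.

0.189 m/s/m

Power law: V₂ = V₁ · (z₂/z₁)^α = 16.5 × (7.6727)^0.299 = 30.3448 m/s
ΔV/Δz = (30.3448 − 16.5)/(84.4 − 11.0) = 13.8448/73.4000 = 0.18862 m/s/m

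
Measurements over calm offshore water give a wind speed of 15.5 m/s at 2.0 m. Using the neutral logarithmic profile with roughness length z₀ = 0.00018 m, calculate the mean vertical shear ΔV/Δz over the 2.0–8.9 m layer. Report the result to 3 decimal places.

Log law: V₂ = V₁ · ln(z₂/z₀)/ln(z₁/z₀) = 15.5 × 10.8086/9.3157 = 17.9840 m/s
ΔV/Δz = (17.9840 − 15.5)/(8.9 − 2.0) = 2.4840/6.9000 = 0.36000 m/s/m

0.360 m/s/m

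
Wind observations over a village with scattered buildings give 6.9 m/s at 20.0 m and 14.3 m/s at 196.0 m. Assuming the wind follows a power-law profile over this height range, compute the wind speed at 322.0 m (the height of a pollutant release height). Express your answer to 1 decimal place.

16.8 m/s

First find α: α = ln(V₂/V₁)/ln(z₂/z₁) = ln(14.3/6.9)/ln(196.0/20.0) = 0.72874/2.28238 = 0.3193
Extrapolate from 196.0 m to 322.0 m: V₃ = 14.3 × (322.0/196.0)^0.3193 = 14.3 × 1.1718 = 16.7562 m/s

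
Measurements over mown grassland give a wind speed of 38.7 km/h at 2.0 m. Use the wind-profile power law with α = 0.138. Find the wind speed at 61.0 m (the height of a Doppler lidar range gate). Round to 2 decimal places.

62.02 km/h

Power-law profile: V₂ = V₁ · (z₂/z₁)^α
V₂ = 38.7 × (61.0/2.0)^0.138 = 38.7 × (30.5000)^0.138
    = 38.7 × 1.6026 = 62.0218 km/h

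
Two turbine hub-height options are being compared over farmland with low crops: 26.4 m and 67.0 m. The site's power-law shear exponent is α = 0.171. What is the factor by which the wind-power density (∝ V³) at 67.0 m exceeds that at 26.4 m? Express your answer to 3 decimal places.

Speed ratio: V_B/V_A = (z_B/z_A)^α = (67.0/26.4)^0.171 = (2.5379)^0.171 = 1.17264
Power-density ratio: P_B/P_A = (V_B/V_A)³ = (1.17264)³ = 1.61248

1.612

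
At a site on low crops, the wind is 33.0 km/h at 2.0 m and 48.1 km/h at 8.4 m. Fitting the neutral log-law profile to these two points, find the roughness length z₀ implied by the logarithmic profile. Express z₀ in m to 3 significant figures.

Log law: V(z) ∝ ln(z/z₀). With r = V₁/V₂ = 33.0/48.1 = 0.68607,
r · ln(z₂/z₀) = ln(z₁/z₀) ⇒ ln z₀ = (ln z₁ − r·ln z₂)/(1 − r)
ln z₀ = (0.69315 − 0.68607×2.12823) / 0.31393 = -2.4431
z₀ = exp(-2.4431) = 0.08689 m

z₀ ≈ 0.0869 m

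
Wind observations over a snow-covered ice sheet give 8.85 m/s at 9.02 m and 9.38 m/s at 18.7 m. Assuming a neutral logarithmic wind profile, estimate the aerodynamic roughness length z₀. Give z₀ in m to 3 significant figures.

Log law: V(z) ∝ ln(z/z₀). With r = V₁/V₂ = 8.85/9.38 = 0.94350,
r · ln(z₂/z₀) = ln(z₁/z₀) ⇒ ln z₀ = (ln z₁ − r·ln z₂)/(1 − r)
ln z₀ = (2.19944 − 0.94350×2.92852) / 0.05650 = -9.9748
z₀ = exp(-9.9748) = 0.00004656 m

z₀ ≈ 0.0000466 m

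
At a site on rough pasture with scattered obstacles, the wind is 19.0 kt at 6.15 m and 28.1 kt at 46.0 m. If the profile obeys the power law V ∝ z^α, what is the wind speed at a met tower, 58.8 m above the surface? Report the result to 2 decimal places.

29.47 kt

First find α: α = ln(V₂/V₁)/ln(z₂/z₁) = ln(28.1/19.0)/ln(46.0/6.15) = 0.39133/2.01219 = 0.1945
Extrapolate from 46.0 m to 58.8 m: V₃ = 28.1 × (58.8/46.0)^0.1945 = 28.1 × 1.0489 = 29.4742 kt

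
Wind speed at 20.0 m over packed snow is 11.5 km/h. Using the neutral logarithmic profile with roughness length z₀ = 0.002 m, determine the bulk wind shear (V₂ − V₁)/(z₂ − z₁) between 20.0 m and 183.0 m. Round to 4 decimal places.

0.0170 km/h/m

Log law: V₂ = V₁ · ln(z₂/z₀)/ln(z₁/z₀) = 11.5 × 11.4241/9.2103 = 14.2641 km/h
ΔV/Δz = (14.2641 − 11.5)/(183.0 − 20.0) = 2.7641/163.0000 = 0.01696 km/h/m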